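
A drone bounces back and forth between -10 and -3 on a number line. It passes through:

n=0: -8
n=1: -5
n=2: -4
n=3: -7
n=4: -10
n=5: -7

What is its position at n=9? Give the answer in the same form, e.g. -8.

The value reflects between -10 and -3, moving 3 per step.
  step 6: -7 → -4
  step 7: -4 → -5
  step 8: -5 → -8
  step 9: -8 → -9

-9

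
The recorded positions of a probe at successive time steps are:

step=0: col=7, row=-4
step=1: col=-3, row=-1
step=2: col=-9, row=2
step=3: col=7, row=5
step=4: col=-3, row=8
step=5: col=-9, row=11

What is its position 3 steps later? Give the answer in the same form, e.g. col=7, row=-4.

col=-9, row=20

Col: cycles through 7, -3, -9 every 3 steps. Step 8 lands at position 2 of the cycle → -9.
Row: linear, +3 per step → 20 at step 8.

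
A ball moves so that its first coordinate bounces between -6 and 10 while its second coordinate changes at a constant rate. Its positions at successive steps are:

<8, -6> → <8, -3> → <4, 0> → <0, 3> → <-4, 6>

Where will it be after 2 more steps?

The first coordinate travels 4 per step and bounces off the walls at -6 and 10.
  step 5: -4 → -4
  step 6: -4 → 0
The second coordinate changes by +3 each step: at step 6 it is 12.

<0, 12>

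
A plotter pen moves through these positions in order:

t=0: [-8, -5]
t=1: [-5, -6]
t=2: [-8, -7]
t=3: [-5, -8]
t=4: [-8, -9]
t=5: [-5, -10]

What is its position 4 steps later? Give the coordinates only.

[-5, -14]

The first coordinate repeats the cycle [-8, -5] with period 2; step 9 mod 2 = 1, giving -5.
The second coordinate changes by -1 each step, so at step 9 it is -5 + 9·(-1) = -14.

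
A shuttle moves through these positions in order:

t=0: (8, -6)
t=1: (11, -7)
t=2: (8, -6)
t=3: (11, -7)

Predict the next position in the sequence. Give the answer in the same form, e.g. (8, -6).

The jumps are (+3, -1), (-3, +1), (+3, -1) — a geometric progression with ratio -1.
step 4: (11, -7) + (-3, +1) → (8, -6)

(8, -6)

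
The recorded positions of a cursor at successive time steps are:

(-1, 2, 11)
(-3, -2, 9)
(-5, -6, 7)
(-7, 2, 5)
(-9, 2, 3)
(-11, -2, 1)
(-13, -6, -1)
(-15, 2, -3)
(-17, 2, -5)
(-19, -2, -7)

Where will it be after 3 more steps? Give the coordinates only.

(-25, 2, -13)

First: linear, -2 per step → -25 at step 12.
Second: cycles through 2, -2, -6, 2 every 4 steps. Step 12 lands at position 0 of the cycle → 2.
Third: linear, -2 per step → -13 at step 12.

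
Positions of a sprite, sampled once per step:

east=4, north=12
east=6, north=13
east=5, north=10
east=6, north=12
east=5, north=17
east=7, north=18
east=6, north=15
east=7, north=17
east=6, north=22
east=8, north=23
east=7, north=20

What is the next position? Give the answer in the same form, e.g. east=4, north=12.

Step-to-step displacements: (+2,+1), (-1,-3), (+1,+2), (-1,+5), (+2,+1), (-1,-3), (+1,+2), (-1,+5), (+2,+1), (-1,-3) — a repeating cycle of length 4.
step 11: apply (+1,+2) → east=8, north=22

east=8, north=22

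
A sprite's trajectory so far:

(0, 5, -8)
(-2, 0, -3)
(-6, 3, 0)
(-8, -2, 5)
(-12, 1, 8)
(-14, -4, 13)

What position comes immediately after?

(-18, -1, 16)

The moves between consecutive positions are (-2, -5, +5), (-4, +3, +3), (-2, -5, +5), (-4, +3, +3), (-2, -5, +5); they repeat the 2-cycle [(-2, -5, +5), (-4, +3, +3)].
step 6: apply (-4, +3, +3) → (-18, -1, 16)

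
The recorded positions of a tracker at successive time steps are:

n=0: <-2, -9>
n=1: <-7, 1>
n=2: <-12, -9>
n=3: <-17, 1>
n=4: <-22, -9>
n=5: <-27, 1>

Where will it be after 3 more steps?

The first coordinate changes by -5 each step, so at step 8 it is -2 + 8·(-5) = -42.
The second coordinate repeats the cycle [-9, 1] with period 2; step 8 mod 2 = 0, giving -9.

<-42, -9>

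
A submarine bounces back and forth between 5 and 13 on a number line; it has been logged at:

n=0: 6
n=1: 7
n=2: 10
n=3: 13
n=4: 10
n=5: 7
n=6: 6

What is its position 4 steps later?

The value reflects between 5 and 13, moving 3 per step.
  step 7: 6 → 9
  step 8: 9 → 12
  step 9: 12 → 11
  step 10: 11 → 8

8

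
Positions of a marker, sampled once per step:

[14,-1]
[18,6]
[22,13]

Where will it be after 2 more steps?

Constant displacement of [+4,+7] per step.
step 3: [22,13] + [+4,+7] → [26,20]
step 4: [26,20] + [+4,+7] → [30,27]

[30,27]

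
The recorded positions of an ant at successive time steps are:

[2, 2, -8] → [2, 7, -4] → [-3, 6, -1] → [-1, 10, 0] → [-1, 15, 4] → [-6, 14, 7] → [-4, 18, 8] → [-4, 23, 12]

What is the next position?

[-9, 22, 15]

Differencing gives [+0, +5, +4], [-5, -1, +3], [+2, +4, +1], [+0, +5, +4], [-5, -1, +3], [+2, +4, +1], [+0, +5, +4]. This is the pattern [+0, +5, +4], [-5, -1, +3], [+2, +4, +1] repeated.
step 8: apply [-5, -1, +3] → [-9, 22, 15]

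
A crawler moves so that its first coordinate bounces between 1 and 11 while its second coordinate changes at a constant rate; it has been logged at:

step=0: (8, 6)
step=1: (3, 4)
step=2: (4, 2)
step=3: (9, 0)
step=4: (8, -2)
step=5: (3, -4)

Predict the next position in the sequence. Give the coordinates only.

(4, -6)

The first coordinate reflects between 1 and 11, moving 5 per step.
  step 6: 3 → 4
The second coordinate changes by -2 each step: at step 6 it is -6.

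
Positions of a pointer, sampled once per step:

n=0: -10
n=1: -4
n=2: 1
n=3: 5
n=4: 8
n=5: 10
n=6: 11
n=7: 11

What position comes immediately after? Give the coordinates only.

10

Successive displacements: +6, +5, +4, +3, +2, +1, +0 — each changes by -1.
step 8: 11 − 1 → 10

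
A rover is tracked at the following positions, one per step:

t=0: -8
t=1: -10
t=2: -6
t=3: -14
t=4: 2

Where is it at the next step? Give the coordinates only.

-30

Consecutive displacements -2, +4, -8, +16 scale by a factor of -2 each step.
step 5: 2 − 32 → -30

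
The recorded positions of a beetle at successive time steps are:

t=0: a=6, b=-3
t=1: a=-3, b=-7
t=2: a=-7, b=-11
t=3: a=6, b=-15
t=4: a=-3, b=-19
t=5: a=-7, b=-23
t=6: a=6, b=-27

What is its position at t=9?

a=6, b=-39

The a coordinate repeats the cycle [6, -3, -7] with period 3; step 9 mod 3 = 0, giving 6.
The b coordinate changes by -4 each step, so at step 9 it is -3 + 9·(-4) = -39.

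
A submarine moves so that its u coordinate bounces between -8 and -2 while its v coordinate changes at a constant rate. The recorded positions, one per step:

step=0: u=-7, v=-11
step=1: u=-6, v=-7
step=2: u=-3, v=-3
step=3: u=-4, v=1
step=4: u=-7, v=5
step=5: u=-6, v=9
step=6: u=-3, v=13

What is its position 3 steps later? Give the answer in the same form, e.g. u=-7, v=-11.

The u coordinate travels 3 per step and bounces off the walls at -8 and -2.
  step 7: -3 → -4
  step 8: -4 → -7
  step 9: -7 → -6
The v coordinate changes by +4 each step: at step 9 it is 25.

u=-6, v=25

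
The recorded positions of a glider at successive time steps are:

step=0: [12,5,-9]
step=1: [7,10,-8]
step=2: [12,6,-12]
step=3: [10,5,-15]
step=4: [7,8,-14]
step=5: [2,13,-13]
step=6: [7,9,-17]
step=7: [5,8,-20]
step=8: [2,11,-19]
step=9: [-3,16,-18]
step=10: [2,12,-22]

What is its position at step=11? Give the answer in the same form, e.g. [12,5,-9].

[0,11,-25]

The moves between consecutive positions are [-5,+5,+1], [+5,-4,-4], [-2,-1,-3], [-3,+3,+1], [-5,+5,+1], [+5,-4,-4], [-2,-1,-3], [-3,+3,+1], [-5,+5,+1], [+5,-4,-4]; they repeat the 4-cycle [[-5,+5,+1], [+5,-4,-4], [-2,-1,-3], [-3,+3,+1]].
step 11: apply [-2,-1,-3] → [0,11,-25]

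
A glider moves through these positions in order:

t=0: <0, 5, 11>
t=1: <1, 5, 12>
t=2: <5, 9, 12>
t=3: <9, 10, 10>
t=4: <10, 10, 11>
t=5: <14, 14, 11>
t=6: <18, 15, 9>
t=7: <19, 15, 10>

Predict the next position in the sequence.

Differencing gives <+1, +0, +1>, <+4, +4, +0>, <+4, +1, -2>, <+1, +0, +1>, <+4, +4, +0>, <+4, +1, -2>, <+1, +0, +1>. This is the pattern <+1, +0, +1>, <+4, +4, +0>, <+4, +1, -2> repeated.
step 8: apply <+4, +4, +0> → <23, 19, 10>

<23, 19, 10>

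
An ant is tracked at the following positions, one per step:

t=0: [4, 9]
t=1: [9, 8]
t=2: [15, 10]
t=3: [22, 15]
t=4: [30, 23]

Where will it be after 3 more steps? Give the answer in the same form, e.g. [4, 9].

[60, 65]

Taking differences between consecutive positions: [+5, -1], [+6, +2], [+7, +5], [+8, +8]. These grow by [+1, +3] each step.
step 5: [30, 23] + [+9, +11] → [39, 34]
step 6: [39, 34] + [+10, +14] → [49, 48]
step 7: [49, 48] + [+11, +17] → [60, 65]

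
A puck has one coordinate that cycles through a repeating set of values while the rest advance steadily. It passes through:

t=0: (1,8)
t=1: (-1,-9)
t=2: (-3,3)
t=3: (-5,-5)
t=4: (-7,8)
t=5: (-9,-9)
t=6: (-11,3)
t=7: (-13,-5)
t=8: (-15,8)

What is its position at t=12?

First: linear, -2 per step → -23 at step 12.
Second: cycles through 8, -9, 3, -5 every 4 steps. Step 12 lands at position 0 of the cycle → 8.

(-23,8)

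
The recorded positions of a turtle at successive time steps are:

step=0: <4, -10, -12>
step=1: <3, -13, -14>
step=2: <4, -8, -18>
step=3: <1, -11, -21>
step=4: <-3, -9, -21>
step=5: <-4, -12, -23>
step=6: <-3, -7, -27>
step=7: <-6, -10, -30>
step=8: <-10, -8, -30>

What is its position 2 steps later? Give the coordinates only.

Differencing gives <-1, -3, -2>, <+1, +5, -4>, <-3, -3, -3>, <-4, +2, +0>, <-1, -3, -2>, <+1, +5, -4>, <-3, -3, -3>, <-4, +2, +0>. This is the pattern <-1, -3, -2>, <+1, +5, -4>, <-3, -3, -3>, <-4, +2, +0> repeated.
step 9: apply <-1, -3, -2> → <-11, -11, -32>
step 10: apply <+1, +5, -4> → <-10, -6, -36>

<-10, -6, -36>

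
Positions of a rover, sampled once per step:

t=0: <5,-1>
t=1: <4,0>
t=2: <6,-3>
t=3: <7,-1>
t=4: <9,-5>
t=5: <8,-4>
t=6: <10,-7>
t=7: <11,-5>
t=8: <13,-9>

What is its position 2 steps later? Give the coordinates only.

Step-to-step displacements: <-1,+1>, <+2,-3>, <+1,+2>, <+2,-4>, <-1,+1>, <+2,-3>, <+1,+2>, <+2,-4> — a repeating cycle of length 4.
step 9: apply <-1,+1> → <12,-8>
step 10: apply <+2,-3> → <14,-11>

<14,-11>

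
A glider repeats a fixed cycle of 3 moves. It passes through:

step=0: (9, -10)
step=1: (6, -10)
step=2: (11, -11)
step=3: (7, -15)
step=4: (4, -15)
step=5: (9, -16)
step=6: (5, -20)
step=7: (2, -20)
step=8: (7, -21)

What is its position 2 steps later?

The moves between consecutive positions are (-3, +0), (+5, -1), (-4, -4), (-3, +0), (+5, -1), (-4, -4), (-3, +0), (+5, -1); they repeat the 3-cycle [(-3, +0), (+5, -1), (-4, -4)].
step 9: apply (-4, -4) → (3, -25)
step 10: apply (-3, +0) → (0, -25)

(0, -25)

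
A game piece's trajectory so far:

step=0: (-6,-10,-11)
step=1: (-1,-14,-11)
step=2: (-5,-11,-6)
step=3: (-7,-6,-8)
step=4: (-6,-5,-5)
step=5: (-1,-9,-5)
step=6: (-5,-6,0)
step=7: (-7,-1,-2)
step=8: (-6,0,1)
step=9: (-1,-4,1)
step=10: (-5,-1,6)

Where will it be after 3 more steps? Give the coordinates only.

(-1,1,7)

The moves between consecutive positions are (+5,-4,+0), (-4,+3,+5), (-2,+5,-2), (+1,+1,+3), (+5,-4,+0), (-4,+3,+5), (-2,+5,-2), (+1,+1,+3), (+5,-4,+0), (-4,+3,+5); they repeat the 4-cycle [(+5,-4,+0), (-4,+3,+5), (-2,+5,-2), (+1,+1,+3)].
step 11: apply (-2,+5,-2) → (-7,4,4)
step 12: apply (+1,+1,+3) → (-6,5,7)
step 13: apply (+5,-4,+0) → (-1,1,7)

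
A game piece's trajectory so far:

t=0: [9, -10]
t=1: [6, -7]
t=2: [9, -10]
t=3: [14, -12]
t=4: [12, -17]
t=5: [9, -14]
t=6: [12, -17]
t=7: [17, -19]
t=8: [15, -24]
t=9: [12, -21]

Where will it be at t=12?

Step-to-step displacements: [-3, +3], [+3, -3], [+5, -2], [-2, -5], [-3, +3], [+3, -3], [+5, -2], [-2, -5], [-3, +3] — a repeating cycle of length 4.
step 10: apply [+3, -3] → [15, -24]
step 11: apply [+5, -2] → [20, -26]
step 12: apply [-2, -5] → [18, -31]

[18, -31]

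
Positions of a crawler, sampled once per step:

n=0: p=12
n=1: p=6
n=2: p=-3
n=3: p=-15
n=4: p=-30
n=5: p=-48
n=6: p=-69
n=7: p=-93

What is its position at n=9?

Successive displacements: -6, -9, -12, -15, -18, -21, -24 — each changes by -3.
step 8: -93 − 27 → p=-120
step 9: -120 − 30 → p=-150

p=-150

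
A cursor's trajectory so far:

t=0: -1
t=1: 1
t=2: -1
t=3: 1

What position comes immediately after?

Step-to-step displacements: +2, -2, +2; each is -1× the previous.
step 4: 1 − 2 → -1

-1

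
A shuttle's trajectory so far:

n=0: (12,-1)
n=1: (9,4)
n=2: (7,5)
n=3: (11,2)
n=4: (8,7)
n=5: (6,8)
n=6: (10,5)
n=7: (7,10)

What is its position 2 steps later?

Step-to-step displacements: (-3,+5), (-2,+1), (+4,-3), (-3,+5), (-2,+1), (+4,-3), (-3,+5) — a repeating cycle of length 3.
step 8: apply (-2,+1) → (5,11)
step 9: apply (+4,-3) → (9,8)

(9,8)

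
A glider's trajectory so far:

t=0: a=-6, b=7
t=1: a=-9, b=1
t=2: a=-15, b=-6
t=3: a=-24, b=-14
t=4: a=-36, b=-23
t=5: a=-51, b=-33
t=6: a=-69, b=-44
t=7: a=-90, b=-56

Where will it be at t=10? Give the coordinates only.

Taking differences between consecutive positions: (-3, -6), (-6, -7), (-9, -8), (-12, -9), (-15, -10), (-18, -11), (-21, -12). These grow by (-3, -1) each step.
step 8: a=-90, b=-56 + (-24, -13) → a=-114, b=-69
step 9: a=-114, b=-69 + (-27, -14) → a=-141, b=-83
step 10: a=-141, b=-83 + (-30, -15) → a=-171, b=-98

a=-171, b=-98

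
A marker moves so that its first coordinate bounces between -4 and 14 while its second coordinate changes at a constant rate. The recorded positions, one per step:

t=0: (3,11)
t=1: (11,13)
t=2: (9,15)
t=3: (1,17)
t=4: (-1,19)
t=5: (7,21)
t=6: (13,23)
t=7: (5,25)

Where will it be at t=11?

(9,33)

The first coordinate reflects between -4 and 14, moving 8 per step.
  step 8: 5 → -3
  step 9: -3 → 3
  step 10: 3 → 11
  step 11: 11 → 9
The second coordinate changes by +2 each step: at step 11 it is 33.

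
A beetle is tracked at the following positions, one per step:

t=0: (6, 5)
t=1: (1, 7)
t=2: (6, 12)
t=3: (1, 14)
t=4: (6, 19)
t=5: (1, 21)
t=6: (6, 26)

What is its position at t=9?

Step-to-step displacements: (-5, +2), (+5, +5), (-5, +2), (+5, +5), (-5, +2), (+5, +5) — a repeating cycle of length 2.
step 7: apply (-5, +2) → (1, 28)
step 8: apply (+5, +5) → (6, 33)
step 9: apply (-5, +2) → (1, 35)

(1, 35)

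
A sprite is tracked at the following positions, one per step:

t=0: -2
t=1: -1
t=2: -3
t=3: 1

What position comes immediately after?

-7

Step-to-step displacements: +1, -2, +4; each is -2× the previous.
step 4: 1 − 8 → -7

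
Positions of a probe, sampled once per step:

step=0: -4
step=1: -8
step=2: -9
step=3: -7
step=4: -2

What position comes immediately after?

6

First differences are -4, -1, +2, +5; their common second difference is +3 (constant acceleration).
step 5: -2 + 8 → 6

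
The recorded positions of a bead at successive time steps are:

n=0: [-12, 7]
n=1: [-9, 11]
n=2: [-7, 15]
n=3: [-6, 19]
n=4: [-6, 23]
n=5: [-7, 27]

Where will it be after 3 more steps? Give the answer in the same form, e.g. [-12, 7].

[-16, 39]

First differences are [+3, +4], [+2, +4], [+1, +4], [+0, +4], [-1, +4]; their common second difference is [-1, +0] (constant acceleration).
step 6: [-7, 27] + [-2, +4] → [-9, 31]
step 7: [-9, 31] + [-3, +4] → [-12, 35]
step 8: [-12, 35] + [-4, +4] → [-16, 39]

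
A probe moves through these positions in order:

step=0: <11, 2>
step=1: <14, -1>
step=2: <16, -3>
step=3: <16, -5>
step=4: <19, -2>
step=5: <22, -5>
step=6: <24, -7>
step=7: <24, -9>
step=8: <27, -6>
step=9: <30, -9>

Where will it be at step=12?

<35, -10>

Step-to-step displacements: <+3, -3>, <+2, -2>, <+0, -2>, <+3, +3>, <+3, -3>, <+2, -2>, <+0, -2>, <+3, +3>, <+3, -3> — a repeating cycle of length 4.
step 10: apply <+2, -2> → <32, -11>
step 11: apply <+0, -2> → <32, -13>
step 12: apply <+3, +3> → <35, -10>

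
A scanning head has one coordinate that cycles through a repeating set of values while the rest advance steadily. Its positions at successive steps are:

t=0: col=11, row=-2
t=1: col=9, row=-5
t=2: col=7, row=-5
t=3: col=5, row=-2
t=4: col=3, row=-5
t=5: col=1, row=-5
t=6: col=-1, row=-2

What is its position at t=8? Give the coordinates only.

col=-5, row=-5

Col: linear, -2 per step → -5 at step 8.
Row: cycles through -2, -5, -5 every 3 steps. Step 8 lands at position 2 of the cycle → -5.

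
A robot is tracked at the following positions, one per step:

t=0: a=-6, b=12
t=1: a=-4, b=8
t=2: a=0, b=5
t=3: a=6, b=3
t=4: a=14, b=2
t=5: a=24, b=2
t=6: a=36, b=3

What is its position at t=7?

a=50, b=5

Taking differences between consecutive positions: (+2,-4), (+4,-3), (+6,-2), (+8,-1), (+10,+0), (+12,+1). These grow by (+2,+1) each step.
step 7: a=36, b=3 + (+14,+2) → a=50, b=5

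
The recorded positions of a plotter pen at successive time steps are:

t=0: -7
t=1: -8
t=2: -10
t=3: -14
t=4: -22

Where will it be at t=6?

-70

Consecutive displacements -1, -2, -4, -8 scale by a factor of 2 each step.
step 5: -22 − 16 → -38
step 6: -38 − 32 → -70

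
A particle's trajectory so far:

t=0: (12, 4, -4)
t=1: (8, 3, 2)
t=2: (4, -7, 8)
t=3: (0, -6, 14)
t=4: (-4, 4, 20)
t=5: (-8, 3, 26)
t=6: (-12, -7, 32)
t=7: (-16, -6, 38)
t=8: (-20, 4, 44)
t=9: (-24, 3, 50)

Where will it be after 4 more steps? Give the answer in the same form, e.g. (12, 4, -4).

First: linear, -4 per step → -40 at step 13.
Second: cycles through 4, 3, -7, -6 every 4 steps. Step 13 lands at position 1 of the cycle → 3.
Third: linear, +6 per step → 74 at step 13.

(-40, 3, 74)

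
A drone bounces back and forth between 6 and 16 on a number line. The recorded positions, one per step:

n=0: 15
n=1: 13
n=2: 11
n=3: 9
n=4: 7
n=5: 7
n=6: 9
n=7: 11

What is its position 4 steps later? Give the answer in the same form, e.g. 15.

13

The value travels 2 per step and bounces off the walls at 6 and 16.
  step 8: 11 → 13
  step 9: 13 → 15
  step 10: 15 → 15
  step 11: 15 → 13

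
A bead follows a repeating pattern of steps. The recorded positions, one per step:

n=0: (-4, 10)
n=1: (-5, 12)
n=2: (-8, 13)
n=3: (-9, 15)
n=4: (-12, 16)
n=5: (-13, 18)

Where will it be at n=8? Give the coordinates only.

(-20, 22)

Step-to-step displacements: (-1, +2), (-3, +1), (-1, +2), (-3, +1), (-1, +2) — a repeating cycle of length 2.
step 6: apply (-3, +1) → (-16, 19)
step 7: apply (-1, +2) → (-17, 21)
step 8: apply (-3, +1) → (-20, 22)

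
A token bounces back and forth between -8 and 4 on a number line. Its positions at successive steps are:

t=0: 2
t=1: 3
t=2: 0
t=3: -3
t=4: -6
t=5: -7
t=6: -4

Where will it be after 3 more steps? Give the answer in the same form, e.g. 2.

The value travels 3 per step and bounces off the walls at -8 and 4.
  step 7: -4 → -1
  step 8: -1 → 2
  step 9: 2 → 3

3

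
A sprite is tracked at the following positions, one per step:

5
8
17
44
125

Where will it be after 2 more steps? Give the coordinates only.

The jumps are +3, +9, +27, +81 — a geometric progression with ratio 3.
step 5: 125 + 243 → 368
step 6: 368 + 729 → 1097

1097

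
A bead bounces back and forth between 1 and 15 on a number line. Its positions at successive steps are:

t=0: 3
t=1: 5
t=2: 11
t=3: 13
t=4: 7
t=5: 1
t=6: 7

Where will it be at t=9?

5

The value reflects between 1 and 15, moving 6 per step.
  step 7: 7 → 13
  step 8: 13 → 11
  step 9: 11 → 5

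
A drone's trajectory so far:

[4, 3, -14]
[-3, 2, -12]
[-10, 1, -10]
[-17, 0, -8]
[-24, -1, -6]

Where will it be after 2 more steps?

Each step adds [-7, -1, +2] to the position.
step 5: [-24, -1, -6] + [-7, -1, +2] → [-31, -2, -4]
step 6: [-31, -2, -4] + [-7, -1, +2] → [-38, -3, -2]

[-38, -3, -2]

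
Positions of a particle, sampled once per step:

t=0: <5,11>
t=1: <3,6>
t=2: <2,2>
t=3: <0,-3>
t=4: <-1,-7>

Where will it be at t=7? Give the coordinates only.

Step-to-step displacements: <-2,-5>, <-1,-4>, <-2,-5>, <-1,-4> — a repeating cycle of length 2.
step 5: apply <-2,-5> → <-3,-12>
step 6: apply <-1,-4> → <-4,-16>
step 7: apply <-2,-5> → <-6,-21>

<-6,-21>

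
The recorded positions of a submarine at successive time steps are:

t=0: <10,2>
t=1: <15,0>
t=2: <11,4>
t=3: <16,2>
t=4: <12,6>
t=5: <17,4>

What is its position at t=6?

<13,8>

The moves between consecutive positions are <+5,-2>, <-4,+4>, <+5,-2>, <-4,+4>, <+5,-2>; they repeat the 2-cycle [<+5,-2>, <-4,+4>].
step 6: apply <-4,+4> → <13,8>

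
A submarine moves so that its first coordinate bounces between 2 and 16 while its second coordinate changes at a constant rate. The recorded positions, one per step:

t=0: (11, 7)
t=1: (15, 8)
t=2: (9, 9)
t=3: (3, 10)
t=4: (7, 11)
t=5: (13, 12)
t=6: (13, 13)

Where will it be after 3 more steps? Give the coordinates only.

(9, 16)

The first coordinate travels 6 per step and bounces off the walls at 2 and 16.
  step 7: 13 → 7
  step 8: 7 → 3
  step 9: 3 → 9
The second coordinate changes by +1 each step: at step 9 it is 16.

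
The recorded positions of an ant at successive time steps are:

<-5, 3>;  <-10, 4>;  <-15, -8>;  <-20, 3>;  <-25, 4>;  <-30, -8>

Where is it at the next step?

<-35, 3>

First: linear, -5 per step → -35 at step 6.
Second: cycles through 3, 4, -8 every 3 steps. Step 6 lands at position 0 of the cycle → 3.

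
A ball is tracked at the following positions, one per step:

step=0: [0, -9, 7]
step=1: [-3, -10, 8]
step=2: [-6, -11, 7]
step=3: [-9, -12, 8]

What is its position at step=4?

[-12, -13, 7]

First: linear, -3 per step → -12 at step 4.
Second: linear, -1 per step → -13 at step 4.
Third: cycles through 7, 8 every 2 steps. Step 4 lands at position 0 of the cycle → 7.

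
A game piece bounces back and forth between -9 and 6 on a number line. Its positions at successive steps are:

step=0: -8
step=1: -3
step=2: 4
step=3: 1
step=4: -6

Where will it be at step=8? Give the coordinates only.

The value travels 7 per step and bounces off the walls at -9 and 6.
  step 5: -6 → -5
  step 6: -5 → 2
  step 7: 2 → 3
  step 8: 3 → -4

-4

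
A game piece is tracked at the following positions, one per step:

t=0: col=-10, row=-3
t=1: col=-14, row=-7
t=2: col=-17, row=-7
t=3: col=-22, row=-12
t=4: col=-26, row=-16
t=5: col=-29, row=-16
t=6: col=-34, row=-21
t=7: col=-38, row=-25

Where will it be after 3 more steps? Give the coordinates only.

col=-50, row=-34

Differencing gives (-4,-4), (-3,+0), (-5,-5), (-4,-4), (-3,+0), (-5,-5), (-4,-4). This is the pattern (-4,-4), (-3,+0), (-5,-5) repeated.
step 8: apply (-3,+0) → col=-41, row=-25
step 9: apply (-5,-5) → col=-46, row=-30
step 10: apply (-4,-4) → col=-50, row=-34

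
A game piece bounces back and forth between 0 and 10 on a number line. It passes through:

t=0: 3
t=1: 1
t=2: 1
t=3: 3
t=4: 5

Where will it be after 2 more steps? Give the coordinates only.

9

The value reflects between 0 and 10, moving 2 per step.
  step 5: 5 → 7
  step 6: 7 → 9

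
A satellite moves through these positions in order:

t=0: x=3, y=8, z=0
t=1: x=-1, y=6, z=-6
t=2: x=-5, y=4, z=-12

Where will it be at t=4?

x=-13, y=0, z=-24

Constant displacement of (-4,-2,-6) per step.
step 3: x=-5, y=4, z=-12 + (-4,-2,-6) → x=-9, y=2, z=-18
step 4: x=-9, y=2, z=-18 + (-4,-2,-6) → x=-13, y=0, z=-24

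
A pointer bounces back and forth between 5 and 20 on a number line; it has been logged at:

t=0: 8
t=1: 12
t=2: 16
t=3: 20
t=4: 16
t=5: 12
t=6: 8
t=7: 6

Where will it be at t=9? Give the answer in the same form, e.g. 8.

14

The value reflects between 5 and 20, moving 4 per step.
  step 8: 6 → 10
  step 9: 10 → 14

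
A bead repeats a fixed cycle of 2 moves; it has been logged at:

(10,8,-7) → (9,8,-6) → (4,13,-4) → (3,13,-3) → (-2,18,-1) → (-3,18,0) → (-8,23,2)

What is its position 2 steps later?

(-14,28,5)

The moves between consecutive positions are (-1,+0,+1), (-5,+5,+2), (-1,+0,+1), (-5,+5,+2), (-1,+0,+1), (-5,+5,+2); they repeat the 2-cycle [(-1,+0,+1), (-5,+5,+2)].
step 7: apply (-1,+0,+1) → (-9,23,3)
step 8: apply (-5,+5,+2) → (-14,28,5)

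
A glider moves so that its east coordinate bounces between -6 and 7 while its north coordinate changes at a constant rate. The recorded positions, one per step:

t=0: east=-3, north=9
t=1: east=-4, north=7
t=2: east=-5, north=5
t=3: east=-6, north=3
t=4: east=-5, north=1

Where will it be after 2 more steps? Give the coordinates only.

east=-3, north=-3

The east coordinate reflects between -6 and 7, moving 1 per step.
  step 5: -5 → -4
  step 6: -4 → -3
The north coordinate changes by -2 each step: at step 6 it is -3.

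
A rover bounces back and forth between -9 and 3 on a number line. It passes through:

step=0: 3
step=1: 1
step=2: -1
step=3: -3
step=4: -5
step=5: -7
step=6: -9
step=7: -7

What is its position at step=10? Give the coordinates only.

The value travels 2 per step and bounces off the walls at -9 and 3.
  step 8: -7 → -5
  step 9: -5 → -3
  step 10: -3 → -1

-1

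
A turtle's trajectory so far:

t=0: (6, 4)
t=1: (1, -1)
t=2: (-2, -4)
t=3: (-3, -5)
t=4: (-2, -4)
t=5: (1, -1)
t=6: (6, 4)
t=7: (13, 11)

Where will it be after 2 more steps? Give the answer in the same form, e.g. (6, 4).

(33, 31)

Taking differences between consecutive positions: (-5, -5), (-3, -3), (-1, -1), (+1, +1), (+3, +3), (+5, +5), (+7, +7). These grow by (+2, +2) each step.
step 8: (13, 11) + (+9, +9) → (22, 20)
step 9: (22, 20) + (+11, +11) → (33, 31)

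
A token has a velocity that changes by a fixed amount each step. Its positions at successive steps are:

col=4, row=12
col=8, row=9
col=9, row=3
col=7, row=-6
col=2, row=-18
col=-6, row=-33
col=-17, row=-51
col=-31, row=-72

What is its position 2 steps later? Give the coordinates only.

Taking differences between consecutive positions: (+4, -3), (+1, -6), (-2, -9), (-5, -12), (-8, -15), (-11, -18), (-14, -21). These grow by (-3, -3) each step.
step 8: col=-31, row=-72 + (-17, -24) → col=-48, row=-96
step 9: col=-48, row=-96 + (-20, -27) → col=-68, row=-123

col=-68, row=-123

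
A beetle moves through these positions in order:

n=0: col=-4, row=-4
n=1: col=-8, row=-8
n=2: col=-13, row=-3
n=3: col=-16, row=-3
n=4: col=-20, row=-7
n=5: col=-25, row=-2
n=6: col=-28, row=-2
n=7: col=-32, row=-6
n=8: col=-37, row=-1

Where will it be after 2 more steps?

col=-44, row=-5

Step-to-step displacements: (-4, -4), (-5, +5), (-3, +0), (-4, -4), (-5, +5), (-3, +0), (-4, -4), (-5, +5) — a repeating cycle of length 3.
step 9: apply (-3, +0) → col=-40, row=-1
step 10: apply (-4, -4) → col=-44, row=-5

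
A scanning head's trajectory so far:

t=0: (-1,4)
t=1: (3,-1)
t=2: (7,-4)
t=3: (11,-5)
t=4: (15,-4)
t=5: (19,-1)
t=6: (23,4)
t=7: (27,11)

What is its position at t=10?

Taking differences between consecutive positions: (+4,-5), (+4,-3), (+4,-1), (+4,+1), (+4,+3), (+4,+5), (+4,+7). These grow by (+0,+2) each step.
step 8: (27,11) + (+4,+9) → (31,20)
step 9: (31,20) + (+4,+11) → (35,31)
step 10: (35,31) + (+4,+13) → (39,44)

(39,44)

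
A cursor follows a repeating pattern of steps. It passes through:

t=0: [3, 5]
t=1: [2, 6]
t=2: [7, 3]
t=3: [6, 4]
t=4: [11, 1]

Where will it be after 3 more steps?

Step-to-step displacements: [-1, +1], [+5, -3], [-1, +1], [+5, -3] — a repeating cycle of length 2.
step 5: apply [-1, +1] → [10, 2]
step 6: apply [+5, -3] → [15, -1]
step 7: apply [-1, +1] → [14, 0]

[14, 0]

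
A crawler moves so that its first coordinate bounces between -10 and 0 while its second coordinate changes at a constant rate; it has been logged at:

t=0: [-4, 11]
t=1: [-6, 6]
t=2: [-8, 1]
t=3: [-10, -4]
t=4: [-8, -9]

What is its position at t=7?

The first coordinate travels 2 per step and bounces off the walls at -10 and 0.
  step 5: -8 → -6
  step 6: -6 → -4
  step 7: -4 → -2
The second coordinate changes by -5 each step: at step 7 it is -24.

[-2, -24]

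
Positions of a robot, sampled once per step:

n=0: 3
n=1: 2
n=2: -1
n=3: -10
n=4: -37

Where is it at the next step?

-118

Consecutive displacements -1, -3, -9, -27 scale by a factor of 3 each step.
step 5: -37 − 81 → -118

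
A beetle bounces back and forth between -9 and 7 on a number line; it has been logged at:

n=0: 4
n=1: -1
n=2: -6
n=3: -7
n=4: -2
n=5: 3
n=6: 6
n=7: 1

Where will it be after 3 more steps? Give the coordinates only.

-4

The value travels 5 per step and bounces off the walls at -9 and 7.
  step 8: 1 → -4
  step 9: -4 → -9
  step 10: -9 → -4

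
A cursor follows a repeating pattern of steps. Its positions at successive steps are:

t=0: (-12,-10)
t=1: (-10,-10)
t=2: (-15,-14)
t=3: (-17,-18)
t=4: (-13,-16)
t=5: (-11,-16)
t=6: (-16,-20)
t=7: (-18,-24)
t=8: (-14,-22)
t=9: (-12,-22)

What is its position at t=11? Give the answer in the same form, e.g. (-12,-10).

(-19,-30)

Differencing gives (+2,+0), (-5,-4), (-2,-4), (+4,+2), (+2,+0), (-5,-4), (-2,-4), (+4,+2), (+2,+0). This is the pattern (+2,+0), (-5,-4), (-2,-4), (+4,+2) repeated.
step 10: apply (-5,-4) → (-17,-26)
step 11: apply (-2,-4) → (-19,-30)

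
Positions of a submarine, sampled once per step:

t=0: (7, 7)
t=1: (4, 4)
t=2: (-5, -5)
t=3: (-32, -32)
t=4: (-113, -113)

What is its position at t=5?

(-356, -356)

Consecutive displacements (-3, -3), (-9, -9), (-27, -27), (-81, -81) scale by a factor of 3 each step.
step 5: (-113, -113) + (-243, -243) → (-356, -356)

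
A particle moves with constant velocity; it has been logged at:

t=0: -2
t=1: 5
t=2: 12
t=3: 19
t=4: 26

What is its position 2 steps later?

40

Each step adds +7 to the position.
step 5: 26 + 7 → 33
step 6: 33 + 7 → 40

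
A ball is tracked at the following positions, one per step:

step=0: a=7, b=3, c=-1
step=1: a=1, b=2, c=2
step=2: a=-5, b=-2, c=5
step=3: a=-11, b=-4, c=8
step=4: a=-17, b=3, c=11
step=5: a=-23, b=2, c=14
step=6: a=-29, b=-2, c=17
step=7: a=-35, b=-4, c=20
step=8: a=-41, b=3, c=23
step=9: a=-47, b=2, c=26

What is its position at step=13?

a=-71, b=2, c=38

The a coordinate changes by -6 each step, so at step 13 it is 7 + 13·(-6) = -71.
The b coordinate repeats the cycle [3, 2, -2, -4] with period 4; step 13 mod 4 = 1, giving 2.
The c coordinate changes by +3 each step, so at step 13 it is -1 + 13·(3) = 38.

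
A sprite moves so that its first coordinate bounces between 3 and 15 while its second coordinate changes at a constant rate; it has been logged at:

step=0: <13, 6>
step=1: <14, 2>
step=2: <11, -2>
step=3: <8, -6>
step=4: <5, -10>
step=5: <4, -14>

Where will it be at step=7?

The first coordinate travels 3 per step and bounces off the walls at 3 and 15.
  step 6: 4 → 7
  step 7: 7 → 10
The second coordinate changes by -4 each step: at step 7 it is -22.

<10, -22>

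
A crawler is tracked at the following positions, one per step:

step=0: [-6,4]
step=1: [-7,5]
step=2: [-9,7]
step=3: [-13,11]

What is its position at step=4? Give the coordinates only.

[-21,19]

The jumps are [-1,+1], [-2,+2], [-4,+4] — a geometric progression with ratio 2.
step 4: [-13,11] + [-8,+8] → [-21,19]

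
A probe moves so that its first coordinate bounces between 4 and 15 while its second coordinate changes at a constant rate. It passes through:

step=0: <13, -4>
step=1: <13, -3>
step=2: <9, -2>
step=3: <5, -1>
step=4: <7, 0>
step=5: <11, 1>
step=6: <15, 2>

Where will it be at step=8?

The first coordinate reflects between 4 and 15, moving 4 per step.
  step 7: 15 → 11
  step 8: 11 → 7
The second coordinate changes by +1 each step: at step 8 it is 4.

<7, 4>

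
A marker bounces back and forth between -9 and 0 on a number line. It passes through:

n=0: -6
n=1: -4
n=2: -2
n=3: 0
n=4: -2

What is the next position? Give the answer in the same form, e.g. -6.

-4

The value travels 2 per step and bounces off the walls at -9 and 0.
  step 5: -2 → -4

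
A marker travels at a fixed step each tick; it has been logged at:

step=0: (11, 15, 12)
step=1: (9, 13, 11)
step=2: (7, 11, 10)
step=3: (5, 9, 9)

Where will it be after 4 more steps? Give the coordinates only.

(-3, 1, 5)

Constant displacement of (-2, -2, -1) per step.
step 4: (5, 9, 9) + (-2, -2, -1) → (3, 7, 8)
step 5: (3, 7, 8) + (-2, -2, -1) → (1, 5, 7)
step 6: (1, 5, 7) + (-2, -2, -1) → (-1, 3, 6)
step 7: (-1, 3, 6) + (-2, -2, -1) → (-3, 1, 5)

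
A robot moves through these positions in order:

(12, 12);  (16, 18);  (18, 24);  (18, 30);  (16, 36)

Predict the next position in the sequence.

(12, 42)

First differences are (+4, +6), (+2, +6), (+0, +6), (-2, +6); their common second difference is (-2, +0) (constant acceleration).
step 5: (16, 36) + (-4, +6) → (12, 42)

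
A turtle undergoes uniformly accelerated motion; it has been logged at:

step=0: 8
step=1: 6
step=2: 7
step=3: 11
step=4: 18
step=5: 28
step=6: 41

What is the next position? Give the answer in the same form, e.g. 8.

Successive displacements: -2, +1, +4, +7, +10, +13 — each changes by +3.
step 7: 41 + 16 → 57

57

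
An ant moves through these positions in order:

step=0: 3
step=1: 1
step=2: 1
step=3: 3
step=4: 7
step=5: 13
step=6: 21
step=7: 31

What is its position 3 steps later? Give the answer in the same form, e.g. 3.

73

First differences are -2, +0, +2, +4, +6, +8, +10; their common second difference is +2 (constant acceleration).
step 8: 31 + 12 → 43
step 9: 43 + 14 → 57
step 10: 57 + 16 → 73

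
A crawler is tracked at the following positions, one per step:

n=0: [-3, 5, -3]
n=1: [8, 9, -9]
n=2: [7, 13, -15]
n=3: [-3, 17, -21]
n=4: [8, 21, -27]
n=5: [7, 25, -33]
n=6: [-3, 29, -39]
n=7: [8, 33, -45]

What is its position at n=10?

[8, 45, -63]

First: cycles through -3, 8, 7 every 3 steps. Step 10 lands at position 1 of the cycle → 8.
Second: linear, +4 per step → 45 at step 10.
Third: linear, -6 per step → -63 at step 10.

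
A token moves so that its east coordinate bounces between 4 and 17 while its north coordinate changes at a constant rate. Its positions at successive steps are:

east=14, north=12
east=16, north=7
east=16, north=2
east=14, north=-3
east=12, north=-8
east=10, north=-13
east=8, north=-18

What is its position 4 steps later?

east=8, north=-38

The east coordinate reflects between 4 and 17, moving 2 per step.
  step 7: 8 → 6
  step 8: 6 → 4
  step 9: 4 → 6
  step 10: 6 → 8
The north coordinate changes by -5 each step: at step 10 it is -38.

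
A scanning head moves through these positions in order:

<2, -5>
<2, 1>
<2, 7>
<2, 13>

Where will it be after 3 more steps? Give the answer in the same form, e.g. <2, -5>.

<2, 31>

Constant displacement of <+0, +6> per step.
step 4: <2, 13> + <+0, +6> → <2, 19>
step 5: <2, 19> + <+0, +6> → <2, 25>
step 6: <2, 25> + <+0, +6> → <2, 31>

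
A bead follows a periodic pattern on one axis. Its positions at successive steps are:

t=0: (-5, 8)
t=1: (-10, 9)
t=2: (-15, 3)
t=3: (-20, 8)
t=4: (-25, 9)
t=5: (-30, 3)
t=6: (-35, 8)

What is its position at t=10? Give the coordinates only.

(-55, 9)

First: linear, -5 per step → -55 at step 10.
Second: cycles through 8, 9, 3 every 3 steps. Step 10 lands at position 1 of the cycle → 9.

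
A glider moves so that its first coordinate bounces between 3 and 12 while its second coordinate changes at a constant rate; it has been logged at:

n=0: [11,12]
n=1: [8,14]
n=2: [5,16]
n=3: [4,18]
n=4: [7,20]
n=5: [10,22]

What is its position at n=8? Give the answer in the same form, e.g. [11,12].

The first coordinate reflects between 3 and 12, moving 3 per step.
  step 6: 10 → 11
  step 7: 11 → 8
  step 8: 8 → 5
The second coordinate changes by +2 each step: at step 8 it is 28.

[5,28]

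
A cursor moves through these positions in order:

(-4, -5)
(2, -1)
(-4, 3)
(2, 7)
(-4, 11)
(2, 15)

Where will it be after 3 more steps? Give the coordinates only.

The first coordinate repeats the cycle [-4, 2] with period 2; step 8 mod 2 = 0, giving -4.
The second coordinate changes by +4 each step, so at step 8 it is -5 + 8·(4) = 27.

(-4, 27)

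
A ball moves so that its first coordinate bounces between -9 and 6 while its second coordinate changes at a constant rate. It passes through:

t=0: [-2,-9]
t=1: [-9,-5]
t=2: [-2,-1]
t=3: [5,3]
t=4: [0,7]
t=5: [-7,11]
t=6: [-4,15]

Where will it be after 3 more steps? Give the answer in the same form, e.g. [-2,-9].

The first coordinate reflects between -9 and 6, moving 7 per step.
  step 7: -4 → 3
  step 8: 3 → 2
  step 9: 2 → -5
The second coordinate changes by +4 each step: at step 9 it is 27.

[-5,27]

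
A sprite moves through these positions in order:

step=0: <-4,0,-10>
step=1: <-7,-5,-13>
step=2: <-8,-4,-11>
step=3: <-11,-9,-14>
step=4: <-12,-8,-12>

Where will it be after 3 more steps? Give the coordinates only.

<-19,-17,-16>

Differencing gives <-3,-5,-3>, <-1,+1,+2>, <-3,-5,-3>, <-1,+1,+2>. This is the pattern <-3,-5,-3>, <-1,+1,+2> repeated.
step 5: apply <-3,-5,-3> → <-15,-13,-15>
step 6: apply <-1,+1,+2> → <-16,-12,-13>
step 7: apply <-3,-5,-3> → <-19,-17,-16>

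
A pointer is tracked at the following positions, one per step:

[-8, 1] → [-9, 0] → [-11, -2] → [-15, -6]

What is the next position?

[-23, -14]

Step-to-step displacements: [-1, -1], [-2, -2], [-4, -4]; each is 2× the previous.
step 4: [-15, -6] + [-8, -8] → [-23, -14]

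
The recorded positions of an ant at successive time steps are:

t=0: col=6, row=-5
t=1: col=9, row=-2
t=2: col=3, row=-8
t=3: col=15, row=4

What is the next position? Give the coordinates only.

Consecutive displacements (+3,+3), (-6,-6), (+12,+12) scale by a factor of -2 each step.
step 4: col=15, row=4 + (-24,-24) → col=-9, row=-20

col=-9, row=-20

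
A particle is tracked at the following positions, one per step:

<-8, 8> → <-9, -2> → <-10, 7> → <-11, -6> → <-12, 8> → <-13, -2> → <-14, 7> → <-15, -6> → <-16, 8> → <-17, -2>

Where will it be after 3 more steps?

First: linear, -1 per step → -20 at step 12.
Second: cycles through 8, -2, 7, -6 every 4 steps. Step 12 lands at position 0 of the cycle → 8.

<-20, 8>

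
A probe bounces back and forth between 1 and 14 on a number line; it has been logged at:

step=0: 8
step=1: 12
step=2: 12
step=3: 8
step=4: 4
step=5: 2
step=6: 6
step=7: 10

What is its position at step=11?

2

The value reflects between 1 and 14, moving 4 per step.
  step 8: 10 → 14
  step 9: 14 → 10
  step 10: 10 → 6
  step 11: 6 → 2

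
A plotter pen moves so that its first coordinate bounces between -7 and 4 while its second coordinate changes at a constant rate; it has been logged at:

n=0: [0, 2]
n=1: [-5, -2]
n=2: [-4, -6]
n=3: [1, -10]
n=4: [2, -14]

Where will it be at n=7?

[-1, -26]

The first coordinate travels 5 per step and bounces off the walls at -7 and 4.
  step 5: 2 → -3
  step 6: -3 → -6
  step 7: -6 → -1
The second coordinate changes by -4 each step: at step 7 it is -26.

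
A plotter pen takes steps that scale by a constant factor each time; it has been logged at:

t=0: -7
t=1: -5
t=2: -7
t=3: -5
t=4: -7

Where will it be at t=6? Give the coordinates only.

-7

Step-to-step displacements: +2, -2, +2, -2; each is -1× the previous.
step 5: -7 + 2 → -5
step 6: -5 − 2 → -7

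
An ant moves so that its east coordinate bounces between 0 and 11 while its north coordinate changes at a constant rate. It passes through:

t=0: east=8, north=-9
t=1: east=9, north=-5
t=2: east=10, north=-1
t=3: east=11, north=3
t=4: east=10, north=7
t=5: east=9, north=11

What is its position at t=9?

The east coordinate reflects between 0 and 11, moving 1 per step.
  step 6: 9 → 8
  step 7: 8 → 7
  step 8: 7 → 6
  step 9: 6 → 5
The north coordinate changes by +4 each step: at step 9 it is 27.

east=5, north=27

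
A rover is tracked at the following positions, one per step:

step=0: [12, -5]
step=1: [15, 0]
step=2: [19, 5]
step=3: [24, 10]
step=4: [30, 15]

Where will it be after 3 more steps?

First differences are [+3, +5], [+4, +5], [+5, +5], [+6, +5]; their common second difference is [+1, +0] (constant acceleration).
step 5: [30, 15] + [+7, +5] → [37, 20]
step 6: [37, 20] + [+8, +5] → [45, 25]
step 7: [45, 25] + [+9, +5] → [54, 30]

[54, 30]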